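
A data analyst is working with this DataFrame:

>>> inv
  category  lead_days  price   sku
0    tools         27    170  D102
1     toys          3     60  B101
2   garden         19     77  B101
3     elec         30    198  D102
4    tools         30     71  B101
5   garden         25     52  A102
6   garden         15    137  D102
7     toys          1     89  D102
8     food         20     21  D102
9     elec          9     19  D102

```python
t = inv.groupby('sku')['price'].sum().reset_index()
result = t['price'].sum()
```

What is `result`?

group by sku, sum of price:
sku
A102     52
B101    208
D102    634
Name: price, dtype: int64
reset_index():
    sku  price
0  A102     52
1  B101    208
2  D102    634
Hence 894.

894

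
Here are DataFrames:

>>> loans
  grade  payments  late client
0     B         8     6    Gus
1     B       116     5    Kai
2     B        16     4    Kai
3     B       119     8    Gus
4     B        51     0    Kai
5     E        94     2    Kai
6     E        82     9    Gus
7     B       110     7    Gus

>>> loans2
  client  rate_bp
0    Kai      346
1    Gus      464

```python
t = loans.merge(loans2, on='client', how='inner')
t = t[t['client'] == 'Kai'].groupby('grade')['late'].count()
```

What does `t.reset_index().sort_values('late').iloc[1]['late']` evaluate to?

3

merge on 'client' (how='inner') → 8 rows:
  grade  payments  late client  rate_bp
0     B         8     6    Gus      464
1     B       116     5    Kai      346
2     B        16     4    Kai      346
3     B       119     8    Gus      464
4     B        51     0    Kai      346
5     E        94     2    Kai      346
6     E        82     9    Gus      464
7     B       110     7    Gus      464
filter rows where client == 'Kai':
  grade  payments  late client  rate_bp
1     B       116     5    Kai      346
2     B        16     4    Kai      346
4     B        51     0    Kai      346
5     E        94     2    Kai      346
group by grade, count of late:
grade
B    3
E    1
Name: late, dtype: int64
reset_index():
  grade  late
0     B     3
1     E     1
sort by late:
  grade  late
1     E     1
0     B     3
Finally, value at position 1, column 'late' = 3.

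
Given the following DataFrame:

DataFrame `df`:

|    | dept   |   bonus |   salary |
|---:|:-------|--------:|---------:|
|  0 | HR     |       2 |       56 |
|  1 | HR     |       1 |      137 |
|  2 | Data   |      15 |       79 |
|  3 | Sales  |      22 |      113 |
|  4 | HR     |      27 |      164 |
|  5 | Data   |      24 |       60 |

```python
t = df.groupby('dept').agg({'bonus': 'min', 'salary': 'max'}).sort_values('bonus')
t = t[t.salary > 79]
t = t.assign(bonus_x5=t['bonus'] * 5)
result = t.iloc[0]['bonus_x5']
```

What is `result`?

5

group by dept: min(bonus), max(salary):
       bonus  salary
dept                
Data      15      79
HR         1     164
Sales     22     113
sort by bonus:
       bonus  salary
dept                
HR         1     164
Data      15      79
Sales     22     113
filter rows where salary > 79:
       bonus  salary
dept                
HR         1     164
Sales     22     113
add column bonus_x5 = t['bonus'] * 5:
       bonus  salary  bonus_x5
dept                          
HR         1     164         5
Sales     22     113       110
The value at position 0, column 'bonus_x5' is 5.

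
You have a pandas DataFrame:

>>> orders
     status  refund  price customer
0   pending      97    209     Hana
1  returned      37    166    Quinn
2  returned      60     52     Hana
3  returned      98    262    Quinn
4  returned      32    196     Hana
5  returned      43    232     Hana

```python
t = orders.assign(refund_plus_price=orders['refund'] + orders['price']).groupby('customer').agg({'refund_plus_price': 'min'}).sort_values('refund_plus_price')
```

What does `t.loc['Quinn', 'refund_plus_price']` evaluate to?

add column refund_plus_price = orders['refund'] + orders['price']:
     status  refund  price customer  refund_plus_price
0   pending      97    209     Hana                306
1  returned      37    166    Quinn                203
2  returned      60     52     Hana                112
3  returned      98    262    Quinn                360
4  returned      32    196     Hana                228
5  returned      43    232     Hana                275
group by customer, min of refund_plus_price:
          refund_plus_price
customer                   
Hana                    112
Quinn                   203
sort by refund_plus_price:
          refund_plus_price
customer                   
Hana                    112
Quinn                   203
Then the value at row 'Quinn', column 'refund_plus_price': 203

203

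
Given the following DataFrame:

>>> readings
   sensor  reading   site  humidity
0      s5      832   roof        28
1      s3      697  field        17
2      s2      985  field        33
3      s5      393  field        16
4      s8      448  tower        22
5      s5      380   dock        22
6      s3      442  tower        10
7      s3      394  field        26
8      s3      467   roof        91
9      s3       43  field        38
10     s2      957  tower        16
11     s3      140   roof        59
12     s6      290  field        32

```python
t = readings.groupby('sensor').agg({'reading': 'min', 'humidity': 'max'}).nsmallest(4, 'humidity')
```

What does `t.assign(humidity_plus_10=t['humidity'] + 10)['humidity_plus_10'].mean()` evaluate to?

38.75

group by sensor: min(reading), max(humidity):
        reading  humidity
sensor                   
s2          957        33
s3           43        91
s5          380        28
s6          290        32
s8          448        22
take 4 rows with smallest humidity:
        reading  humidity
sensor                   
s8          448        22
s5          380        28
s6          290        32
s2          957        33
add column humidity_plus_10 = t['humidity'] + 10:
        reading  humidity  humidity_plus_10
sensor                                     
s8          448        22                32
s5          380        28                38
s6          290        32                42
s2          957        33                43
The mean of column 'humidity_plus_10' is 38.75.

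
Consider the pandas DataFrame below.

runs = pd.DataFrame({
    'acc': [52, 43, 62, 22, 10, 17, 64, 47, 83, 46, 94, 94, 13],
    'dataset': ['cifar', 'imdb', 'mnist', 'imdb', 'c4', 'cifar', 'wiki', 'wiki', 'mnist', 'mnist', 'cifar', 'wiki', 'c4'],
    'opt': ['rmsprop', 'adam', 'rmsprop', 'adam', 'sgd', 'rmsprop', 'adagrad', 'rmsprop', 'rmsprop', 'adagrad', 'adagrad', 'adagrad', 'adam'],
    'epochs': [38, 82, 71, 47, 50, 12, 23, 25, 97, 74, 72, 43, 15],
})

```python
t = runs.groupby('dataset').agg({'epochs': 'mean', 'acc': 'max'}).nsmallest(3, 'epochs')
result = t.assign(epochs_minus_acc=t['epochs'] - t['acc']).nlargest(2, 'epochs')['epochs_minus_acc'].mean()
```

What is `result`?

-16.9166666667

group by dataset: mean(epochs), max(acc):
            epochs  acc
dataset                
c4       32.500000   13
cifar    40.666667   94
imdb     64.500000   43
mnist    80.666667   83
wiki     30.333333   94
take 3 rows with smallest epochs:
            epochs  acc
dataset                
wiki     30.333333   94
c4       32.500000   13
cifar    40.666667   94
add column epochs_minus_acc = t['epochs'] - t['acc']:
            epochs  acc  epochs_minus_acc
dataset                                  
wiki     30.333333   94        -63.666667
c4       32.500000   13         19.500000
cifar    40.666667   94        -53.333333
take 2 rows with largest epochs:
            epochs  acc  epochs_minus_acc
dataset                                  
cifar    40.666667   94        -53.333333
c4       32.500000   13         19.500000
So mean() = -16.9166666667.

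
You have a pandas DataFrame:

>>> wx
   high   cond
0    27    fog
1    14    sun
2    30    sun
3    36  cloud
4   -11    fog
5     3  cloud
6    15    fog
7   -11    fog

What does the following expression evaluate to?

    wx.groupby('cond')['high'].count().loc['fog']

4

group by cond, count of high:
cond
cloud    2
fog      4
sun      2
Name: high, dtype: int64
Then the value at index 'fog': 4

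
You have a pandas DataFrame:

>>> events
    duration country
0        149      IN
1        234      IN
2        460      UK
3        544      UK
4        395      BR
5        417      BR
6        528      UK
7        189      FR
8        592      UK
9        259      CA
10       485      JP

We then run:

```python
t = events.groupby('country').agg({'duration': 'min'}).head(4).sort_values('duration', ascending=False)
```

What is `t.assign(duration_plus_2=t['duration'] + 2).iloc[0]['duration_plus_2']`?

397

group by country, min of duration:
         duration
country          
BR            395
CA            259
FR            189
IN            149
JP            485
UK            460
take first 4 rows:
         duration
country          
BR            395
CA            259
FR            189
IN            149
sort by duration descending:
         duration
country          
BR            395
CA            259
FR            189
IN            149
add column duration_plus_2 = t['duration'] + 2:
         duration  duration_plus_2
country                           
BR            395              397
CA            259              261
FR            189              191
IN            149              151
Finally, value at position 0, column 'duration_plus_2' = 397.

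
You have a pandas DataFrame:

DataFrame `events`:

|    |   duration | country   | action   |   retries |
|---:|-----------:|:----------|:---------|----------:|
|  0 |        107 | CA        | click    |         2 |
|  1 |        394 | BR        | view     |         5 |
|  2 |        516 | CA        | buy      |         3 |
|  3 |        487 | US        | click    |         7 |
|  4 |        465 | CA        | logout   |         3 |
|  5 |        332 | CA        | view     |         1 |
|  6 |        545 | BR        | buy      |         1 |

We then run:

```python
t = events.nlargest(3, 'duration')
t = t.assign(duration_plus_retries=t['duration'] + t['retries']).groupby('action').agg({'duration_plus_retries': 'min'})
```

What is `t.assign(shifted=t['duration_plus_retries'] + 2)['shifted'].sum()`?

take 3 rows with largest duration:
   duration country action  retries
6       545      BR    buy        1
2       516      CA    buy        3
3       487      US  click        7
add column duration_plus_retries = t['duration'] + t['retries']:
   duration country action  retries  duration_plus_retries
6       545      BR    buy        1                    546
2       516      CA    buy        3                    519
3       487      US  click        7                    494
group by action, min of duration_plus_retries:
        duration_plus_retries
action                       
buy                       519
click                     494
add column shifted = t['duration_plus_retries'] + 2:
        duration_plus_retries  shifted
action                                
buy                       519      521
click                     494      496
Then the sum of column 'shifted': 1017

1017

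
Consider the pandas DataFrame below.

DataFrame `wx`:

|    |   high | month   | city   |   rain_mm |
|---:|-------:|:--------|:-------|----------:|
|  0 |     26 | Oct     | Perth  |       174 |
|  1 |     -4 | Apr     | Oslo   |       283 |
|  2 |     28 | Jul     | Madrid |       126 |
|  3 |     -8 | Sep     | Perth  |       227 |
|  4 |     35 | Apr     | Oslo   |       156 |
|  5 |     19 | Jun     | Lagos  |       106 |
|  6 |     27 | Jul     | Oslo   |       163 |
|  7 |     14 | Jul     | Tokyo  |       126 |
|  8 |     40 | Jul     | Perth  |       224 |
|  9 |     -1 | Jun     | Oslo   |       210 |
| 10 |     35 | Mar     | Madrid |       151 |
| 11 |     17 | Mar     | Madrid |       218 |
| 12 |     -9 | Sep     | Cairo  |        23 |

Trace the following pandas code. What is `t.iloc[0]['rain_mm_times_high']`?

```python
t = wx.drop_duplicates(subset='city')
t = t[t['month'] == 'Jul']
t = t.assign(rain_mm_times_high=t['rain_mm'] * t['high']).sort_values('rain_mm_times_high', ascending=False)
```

drop duplicate city (keep=first):
    high month    city  rain_mm
0     26   Oct   Perth      174
1     -4   Apr    Oslo      283
2     28   Jul  Madrid      126
5     19   Jun   Lagos      106
7     14   Jul   Tokyo      126
12    -9   Sep   Cairo       23
filter rows where month == 'Jul':
   high month    city  rain_mm
2    28   Jul  Madrid      126
7    14   Jul   Tokyo      126
add column rain_mm_times_high = t['rain_mm'] * t['high']:
   high month    city  rain_mm  rain_mm_times_high
2    28   Jul  Madrid      126                3528
7    14   Jul   Tokyo      126                1764
sort by rain_mm_times_high descending:
   high month    city  rain_mm  rain_mm_times_high
2    28   Jul  Madrid      126                3528
7    14   Jul   Tokyo      126                1764

3528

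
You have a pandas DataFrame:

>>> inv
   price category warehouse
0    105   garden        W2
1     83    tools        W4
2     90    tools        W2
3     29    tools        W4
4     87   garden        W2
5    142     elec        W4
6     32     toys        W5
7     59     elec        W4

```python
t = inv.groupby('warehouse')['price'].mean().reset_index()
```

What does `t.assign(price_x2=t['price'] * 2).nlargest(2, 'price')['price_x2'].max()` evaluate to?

188.0

group by warehouse, mean of price:
warehouse
W2    94.00
W4    78.25
W5    32.00
Name: price, dtype: float64
reset_index():
  warehouse  price
0        W2  94.00
1        W4  78.25
2        W5  32.00
add column price_x2 = t['price'] * 2:
  warehouse  price  price_x2
0        W2  94.00     188.0
1        W4  78.25     156.5
2        W5  32.00      64.0
take 2 rows with largest price:
  warehouse  price  price_x2
0        W2  94.00     188.0
1        W4  78.25     156.5
Then the max of column 'price_x2': 188.0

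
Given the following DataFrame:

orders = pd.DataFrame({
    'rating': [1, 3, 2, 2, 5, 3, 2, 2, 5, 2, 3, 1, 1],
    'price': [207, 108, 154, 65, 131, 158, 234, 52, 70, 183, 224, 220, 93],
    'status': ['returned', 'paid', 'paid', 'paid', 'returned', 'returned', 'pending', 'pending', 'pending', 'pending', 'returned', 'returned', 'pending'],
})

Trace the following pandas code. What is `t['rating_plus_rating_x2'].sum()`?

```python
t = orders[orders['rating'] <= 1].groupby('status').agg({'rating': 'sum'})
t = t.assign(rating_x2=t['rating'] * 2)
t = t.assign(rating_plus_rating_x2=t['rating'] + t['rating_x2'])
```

filter rows where rating <= 1:
    rating  price    status
0        1    207  returned
11       1    220  returned
12       1     93   pending
group by status, sum of rating:
          rating
status          
pending        1
returned       2
add column rating_x2 = t['rating'] * 2:
          rating  rating_x2
status                     
pending        1          2
returned       2          4
add column rating_plus_rating_x2 = t['rating'] + t['rating_x2']:
          rating  rating_x2  rating_plus_rating_x2
status                                            
pending        1          2                      3
returned       2          4                      6

9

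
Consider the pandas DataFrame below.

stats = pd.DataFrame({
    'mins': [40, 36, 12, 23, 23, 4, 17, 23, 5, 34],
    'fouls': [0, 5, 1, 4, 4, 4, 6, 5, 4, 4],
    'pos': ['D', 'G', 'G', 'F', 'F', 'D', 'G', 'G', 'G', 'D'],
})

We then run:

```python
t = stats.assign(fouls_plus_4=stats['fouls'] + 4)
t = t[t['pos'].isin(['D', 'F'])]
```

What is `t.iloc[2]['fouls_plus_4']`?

add column fouls_plus_4 = stats['fouls'] + 4:
   mins  fouls pos  fouls_plus_4
0    40      0   D             4
1    36      5   G             9
2    12      1   G             5
3    23      4   F             8
4    23      4   F             8
5     4      4   D             8
6    17      6   G            10
7    23      5   G             9
8     5      4   G             8
9    34      4   D             8
filter rows where pos in ['D', 'F']:
   mins  fouls pos  fouls_plus_4
0    40      0   D             4
3    23      4   F             8
4    23      4   F             8
5     4      4   D             8
9    34      4   D             8
So iloc[2]['fouls_plus_4'] = 8.

8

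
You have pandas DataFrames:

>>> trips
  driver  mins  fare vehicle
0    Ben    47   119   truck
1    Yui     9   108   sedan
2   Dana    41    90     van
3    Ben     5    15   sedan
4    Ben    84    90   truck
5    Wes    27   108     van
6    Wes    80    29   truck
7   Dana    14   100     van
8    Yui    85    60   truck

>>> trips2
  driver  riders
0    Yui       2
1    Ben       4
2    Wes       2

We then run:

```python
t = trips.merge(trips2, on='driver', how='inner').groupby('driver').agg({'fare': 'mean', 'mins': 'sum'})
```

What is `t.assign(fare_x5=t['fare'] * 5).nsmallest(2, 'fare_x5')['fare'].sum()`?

merge on 'driver' (how='inner') → 7 rows:
  driver  mins  fare vehicle  riders
0    Ben    47   119   truck       4
1    Yui     9   108   sedan       2
2    Ben     5    15   sedan       4
3    Ben    84    90   truck       4
4    Wes    27   108     van       2
5    Wes    80    29   truck       2
6    Yui    85    60   truck       2
group by driver: mean(fare), sum(mins):
             fare  mins
driver                 
Ben     74.666667   136
Wes     68.500000   107
Yui     84.000000    94
add column fare_x5 = t['fare'] * 5:
             fare  mins     fare_x5
driver                             
Ben     74.666667   136  373.333333
Wes     68.500000   107  342.500000
Yui     84.000000    94  420.000000
take 2 rows with smallest fare_x5:
             fare  mins     fare_x5
driver                             
Wes     68.500000   107  342.500000
Ben     74.666667   136  373.333333
sum of column 'fare' → 143.166666667

143.166666667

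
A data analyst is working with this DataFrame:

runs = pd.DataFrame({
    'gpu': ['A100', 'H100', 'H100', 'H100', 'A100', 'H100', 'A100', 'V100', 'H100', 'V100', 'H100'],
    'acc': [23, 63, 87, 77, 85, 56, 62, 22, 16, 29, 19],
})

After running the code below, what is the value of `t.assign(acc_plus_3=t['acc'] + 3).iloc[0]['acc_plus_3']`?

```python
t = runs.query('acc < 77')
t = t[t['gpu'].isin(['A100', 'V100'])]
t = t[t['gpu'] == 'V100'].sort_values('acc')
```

filter rows where acc < 77:
     gpu  acc
0   A100   23
1   H100   63
5   H100   56
6   A100   62
7   V100   22
8   H100   16
9   V100   29
10  H100   19
filter rows where gpu in ['A100', 'V100']:
    gpu  acc
0  A100   23
6  A100   62
7  V100   22
9  V100   29
filter rows where gpu == 'V100':
    gpu  acc
7  V100   22
9  V100   29
sort by acc:
    gpu  acc
7  V100   22
9  V100   29
add column acc_plus_3 = t['acc'] + 3:
    gpu  acc  acc_plus_3
7  V100   22          25
9  V100   29          32

25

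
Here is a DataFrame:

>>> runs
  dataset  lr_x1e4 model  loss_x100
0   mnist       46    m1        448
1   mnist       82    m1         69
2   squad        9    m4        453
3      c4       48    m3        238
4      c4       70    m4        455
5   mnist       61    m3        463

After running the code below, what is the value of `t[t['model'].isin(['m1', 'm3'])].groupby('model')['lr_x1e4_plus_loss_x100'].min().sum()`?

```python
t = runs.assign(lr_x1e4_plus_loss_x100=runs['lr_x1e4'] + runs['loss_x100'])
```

add column lr_x1e4_plus_loss_x100 = runs['lr_x1e4'] + runs['loss_x100']:
  dataset  lr_x1e4 model  loss_x100  lr_x1e4_plus_loss_x100
0   mnist       46    m1        448                     494
1   mnist       82    m1         69                     151
2   squad        9    m4        453                     462
3      c4       48    m3        238                     286
4      c4       70    m4        455                     525
5   mnist       61    m3        463                     524
filter rows where model in ['m1', 'm3']:
  dataset  lr_x1e4 model  loss_x100  lr_x1e4_plus_loss_x100
0   mnist       46    m1        448                     494
1   mnist       82    m1         69                     151
3      c4       48    m3        238                     286
5   mnist       61    m3        463                     524
group by model, min of lr_x1e4_plus_loss_x100:
model
m1    151
m3    286
Name: lr_x1e4_plus_loss_x100, dtype: int64
So sum() = 437.

437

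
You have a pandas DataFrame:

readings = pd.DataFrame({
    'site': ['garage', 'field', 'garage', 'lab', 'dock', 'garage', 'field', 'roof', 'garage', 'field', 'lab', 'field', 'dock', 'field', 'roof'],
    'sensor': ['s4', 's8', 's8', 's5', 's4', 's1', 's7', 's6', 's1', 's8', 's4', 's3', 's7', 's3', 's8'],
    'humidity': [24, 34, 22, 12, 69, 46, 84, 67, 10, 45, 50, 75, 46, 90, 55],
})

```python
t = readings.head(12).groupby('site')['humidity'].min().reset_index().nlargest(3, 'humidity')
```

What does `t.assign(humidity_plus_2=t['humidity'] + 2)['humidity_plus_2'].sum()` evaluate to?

176

take first 12 rows:
      site sensor  humidity
0   garage     s4        24
1    field     s8        34
2   garage     s8        22
3      lab     s5        12
4     dock     s4        69
5   garage     s1        46
6    field     s7        84
7     roof     s6        67
8   garage     s1        10
9    field     s8        45
10     lab     s4        50
11   field     s3        75
group by site, min of humidity:
site
dock      69
field     34
garage    10
lab       12
roof      67
Name: humidity, dtype: int64
reset_index():
     site  humidity
0    dock        69
1   field        34
2  garage        10
3     lab        12
4    roof        67
take 3 rows with largest humidity:
    site  humidity
0   dock        69
4   roof        67
1  field        34
add column humidity_plus_2 = t['humidity'] + 2:
    site  humidity  humidity_plus_2
0   dock        69               71
4   roof        67               69
1  field        34               36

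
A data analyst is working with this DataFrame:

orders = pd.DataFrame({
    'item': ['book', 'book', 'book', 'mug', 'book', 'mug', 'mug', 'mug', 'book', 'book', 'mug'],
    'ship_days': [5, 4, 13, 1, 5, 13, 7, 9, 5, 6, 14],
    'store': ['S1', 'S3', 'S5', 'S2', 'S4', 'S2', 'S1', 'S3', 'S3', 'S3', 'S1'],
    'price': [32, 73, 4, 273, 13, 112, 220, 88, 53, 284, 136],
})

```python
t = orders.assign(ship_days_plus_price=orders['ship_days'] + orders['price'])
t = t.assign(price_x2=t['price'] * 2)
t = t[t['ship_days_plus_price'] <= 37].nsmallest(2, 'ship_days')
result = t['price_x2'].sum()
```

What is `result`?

add column ship_days_plus_price = orders['ship_days'] + orders['price']:
    item  ship_days store  price  ship_days_plus_price
0   book          5    S1     32                    37
1   book          4    S3     73                    77
2   book         13    S5      4                    17
3    mug          1    S2    273                   274
4   book          5    S4     13                    18
5    mug         13    S2    112                   125
6    mug          7    S1    220                   227
7    mug          9    S3     88                    97
8   book          5    S3     53                    58
9   book          6    S3    284                   290
10   mug         14    S1    136                   150
add column price_x2 = t['price'] * 2:
    item  ship_days store  price  ship_days_plus_price  price_x2
0   book          5    S1     32                    37        64
1   book          4    S3     73                    77       146
2   book         13    S5      4                    17         8
3    mug          1    S2    273                   274       546
4   book          5    S4     13                    18        26
5    mug         13    S2    112                   125       224
6    mug          7    S1    220                   227       440
7    mug          9    S3     88                    97       176
8   book          5    S3     53                    58       106
9   book          6    S3    284                   290       568
10   mug         14    S1    136                   150       272
filter rows where ship_days_plus_price <= 37:
   item  ship_days store  price  ship_days_plus_price  price_x2
0  book          5    S1     32                    37        64
2  book         13    S5      4                    17         8
4  book          5    S4     13                    18        26
take 2 rows with smallest ship_days:
   item  ship_days store  price  ship_days_plus_price  price_x2
0  book          5    S1     32                    37        64
4  book          5    S4     13                    18        26

90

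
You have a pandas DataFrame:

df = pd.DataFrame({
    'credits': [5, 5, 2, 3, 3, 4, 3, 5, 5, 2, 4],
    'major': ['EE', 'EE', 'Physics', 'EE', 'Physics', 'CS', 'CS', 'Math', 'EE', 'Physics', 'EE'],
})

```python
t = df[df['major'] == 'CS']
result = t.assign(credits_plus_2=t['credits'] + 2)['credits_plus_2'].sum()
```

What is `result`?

filter rows where major == 'CS':
   credits major
5        4    CS
6        3    CS
add column credits_plus_2 = t['credits'] + 2:
   credits major  credits_plus_2
5        4    CS               6
6        3    CS               5

11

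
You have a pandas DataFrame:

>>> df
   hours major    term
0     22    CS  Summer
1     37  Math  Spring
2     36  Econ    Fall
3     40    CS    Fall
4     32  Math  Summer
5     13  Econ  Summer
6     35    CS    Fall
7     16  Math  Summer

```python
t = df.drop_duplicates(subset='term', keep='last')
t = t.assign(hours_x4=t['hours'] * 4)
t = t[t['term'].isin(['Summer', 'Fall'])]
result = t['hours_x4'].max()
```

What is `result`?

drop duplicate term (keep=last):
   hours major    term
1     37  Math  Spring
6     35    CS    Fall
7     16  Math  Summer
add column hours_x4 = t['hours'] * 4:
   hours major    term  hours_x4
1     37  Math  Spring       148
6     35    CS    Fall       140
7     16  Math  Summer        64
filter rows where term in ['Summer', 'Fall']:
   hours major    term  hours_x4
6     35    CS    Fall       140
7     16  Math  Summer        64
Finally, max of column 'hours_x4' = 140.

140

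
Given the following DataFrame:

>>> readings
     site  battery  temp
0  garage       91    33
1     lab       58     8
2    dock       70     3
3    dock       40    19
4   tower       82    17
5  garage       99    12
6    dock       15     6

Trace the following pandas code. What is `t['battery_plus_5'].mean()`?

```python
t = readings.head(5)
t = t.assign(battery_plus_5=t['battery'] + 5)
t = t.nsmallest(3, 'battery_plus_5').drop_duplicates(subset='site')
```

54.0

take first 5 rows:
     site  battery  temp
0  garage       91    33
1     lab       58     8
2    dock       70     3
3    dock       40    19
4   tower       82    17
add column battery_plus_5 = t['battery'] + 5:
     site  battery  temp  battery_plus_5
0  garage       91    33              96
1     lab       58     8              63
2    dock       70     3              75
3    dock       40    19              45
4   tower       82    17              87
take 3 rows with smallest battery_plus_5:
   site  battery  temp  battery_plus_5
3  dock       40    19              45
1   lab       58     8              63
2  dock       70     3              75
drop duplicate site (keep=first):
   site  battery  temp  battery_plus_5
3  dock       40    19              45
1   lab       58     8              63
Finally, mean of column 'battery_plus_5' = 54.0.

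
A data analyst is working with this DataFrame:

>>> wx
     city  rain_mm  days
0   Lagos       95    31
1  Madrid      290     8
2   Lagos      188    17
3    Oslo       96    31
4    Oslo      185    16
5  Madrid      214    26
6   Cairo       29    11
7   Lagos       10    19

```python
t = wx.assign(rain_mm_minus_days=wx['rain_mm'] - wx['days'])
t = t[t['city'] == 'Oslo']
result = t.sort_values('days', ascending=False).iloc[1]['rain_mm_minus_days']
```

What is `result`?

add column rain_mm_minus_days = wx['rain_mm'] - wx['days']:
     city  rain_mm  days  rain_mm_minus_days
0   Lagos       95    31                  64
1  Madrid      290     8                 282
2   Lagos      188    17                 171
3    Oslo       96    31                  65
4    Oslo      185    16                 169
5  Madrid      214    26                 188
6   Cairo       29    11                  18
7   Lagos       10    19                  -9
filter rows where city == 'Oslo':
   city  rain_mm  days  rain_mm_minus_days
3  Oslo       96    31                  65
4  Oslo      185    16                 169
sort by days descending:
   city  rain_mm  days  rain_mm_minus_days
3  Oslo       96    31                  65
4  Oslo      185    16                 169

169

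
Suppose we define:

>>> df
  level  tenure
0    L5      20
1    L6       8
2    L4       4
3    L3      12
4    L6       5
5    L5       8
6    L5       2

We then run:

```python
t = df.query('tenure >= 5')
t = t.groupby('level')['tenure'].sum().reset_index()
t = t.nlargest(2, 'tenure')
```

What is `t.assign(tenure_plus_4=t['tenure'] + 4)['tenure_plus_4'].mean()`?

24.5

filter rows where tenure >= 5:
  level  tenure
0    L5      20
1    L6       8
3    L3      12
4    L6       5
5    L5       8
group by level, sum of tenure:
level
L3    12
L5    28
L6    13
Name: tenure, dtype: int64
reset_index():
  level  tenure
0    L3      12
1    L5      28
2    L6      13
take 2 rows with largest tenure:
  level  tenure
1    L5      28
2    L6      13
add column tenure_plus_4 = t['tenure'] + 4:
  level  tenure  tenure_plus_4
1    L5      28             32
2    L6      13             17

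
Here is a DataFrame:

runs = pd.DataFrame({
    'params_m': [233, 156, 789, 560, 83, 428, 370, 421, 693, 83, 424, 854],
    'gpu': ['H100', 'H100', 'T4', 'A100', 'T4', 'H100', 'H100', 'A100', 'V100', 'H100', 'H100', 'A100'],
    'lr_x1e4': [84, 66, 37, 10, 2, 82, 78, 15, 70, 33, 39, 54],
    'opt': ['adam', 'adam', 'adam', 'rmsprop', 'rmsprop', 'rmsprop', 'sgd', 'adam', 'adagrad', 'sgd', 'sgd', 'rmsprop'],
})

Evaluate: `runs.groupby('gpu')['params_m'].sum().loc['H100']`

group by gpu, sum of params_m:
gpu
A100    1835
H100    1694
T4       872
V100     693
Name: params_m, dtype: int64
Reading off the value at index 'H100', we get 1694.

1694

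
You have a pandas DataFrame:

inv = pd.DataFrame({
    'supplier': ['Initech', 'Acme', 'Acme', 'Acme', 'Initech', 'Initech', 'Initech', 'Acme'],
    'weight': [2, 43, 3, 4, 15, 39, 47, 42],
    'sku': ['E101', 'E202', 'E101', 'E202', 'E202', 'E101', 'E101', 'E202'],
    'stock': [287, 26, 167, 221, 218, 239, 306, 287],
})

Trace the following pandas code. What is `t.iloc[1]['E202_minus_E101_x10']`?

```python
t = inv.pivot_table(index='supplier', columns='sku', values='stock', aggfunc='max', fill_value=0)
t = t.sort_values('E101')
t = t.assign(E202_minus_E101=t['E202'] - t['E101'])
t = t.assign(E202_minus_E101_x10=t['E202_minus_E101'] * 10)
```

-880

pivot: rows=supplier, cols=sku, max(stock):
sku       E101  E202
supplier            
Acme       167   287
Initech    306   218
sort by E101:
sku       E101  E202
supplier            
Acme       167   287
Initech    306   218
add column E202_minus_E101 = t['E202'] - t['E101']:
sku       E101  E202  E202_minus_E101
supplier                             
Acme       167   287              120
Initech    306   218              -88
add column E202_minus_E101_x10 = t['E202_minus_E101'] * 10:
sku       E101  E202  E202_minus_E101  E202_minus_E101_x10
supplier                                                  
Acme       167   287              120                 1200
Initech    306   218              -88                 -880
Then the value at position 1, column 'E202_minus_E101_x10': -880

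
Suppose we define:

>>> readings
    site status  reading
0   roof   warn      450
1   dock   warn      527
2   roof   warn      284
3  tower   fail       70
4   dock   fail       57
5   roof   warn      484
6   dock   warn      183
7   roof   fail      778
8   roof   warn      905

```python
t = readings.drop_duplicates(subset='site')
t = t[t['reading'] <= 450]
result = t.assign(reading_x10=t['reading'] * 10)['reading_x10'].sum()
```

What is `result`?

5200

drop duplicate site (keep=first):
    site status  reading
0   roof   warn      450
1   dock   warn      527
3  tower   fail       70
filter rows where reading <= 450:
    site status  reading
0   roof   warn      450
3  tower   fail       70
add column reading_x10 = t['reading'] * 10:
    site status  reading  reading_x10
0   roof   warn      450         4500
3  tower   fail       70          700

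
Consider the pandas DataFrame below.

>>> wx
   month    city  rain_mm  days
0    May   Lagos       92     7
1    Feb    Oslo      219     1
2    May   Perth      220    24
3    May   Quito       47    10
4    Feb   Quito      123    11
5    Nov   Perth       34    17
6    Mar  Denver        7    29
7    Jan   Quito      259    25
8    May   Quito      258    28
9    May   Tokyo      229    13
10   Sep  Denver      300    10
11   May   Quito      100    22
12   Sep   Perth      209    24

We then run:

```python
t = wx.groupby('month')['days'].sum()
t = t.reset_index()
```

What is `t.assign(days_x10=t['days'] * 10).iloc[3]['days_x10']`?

1040

group by month, sum of days:
month
Feb     12
Jan     25
Mar     29
May    104
Nov     17
Sep     34
Name: days, dtype: int64
reset_index():
  month  days
0   Feb    12
1   Jan    25
2   Mar    29
3   May   104
4   Nov    17
5   Sep    34
add column days_x10 = t['days'] * 10:
  month  days  days_x10
0   Feb    12       120
1   Jan    25       250
2   Mar    29       290
3   May   104      1040
4   Nov    17       170
5   Sep    34       340
So iloc[3]['days_x10'] = 1040.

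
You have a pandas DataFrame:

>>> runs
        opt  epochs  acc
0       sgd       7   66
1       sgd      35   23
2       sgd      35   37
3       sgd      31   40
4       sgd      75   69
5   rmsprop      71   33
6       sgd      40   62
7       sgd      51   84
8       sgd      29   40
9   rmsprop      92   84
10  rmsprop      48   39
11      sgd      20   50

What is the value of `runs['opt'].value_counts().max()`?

9

value_counts of opt:
opt
sgd        9
rmsprop    3
Name: count, dtype: int64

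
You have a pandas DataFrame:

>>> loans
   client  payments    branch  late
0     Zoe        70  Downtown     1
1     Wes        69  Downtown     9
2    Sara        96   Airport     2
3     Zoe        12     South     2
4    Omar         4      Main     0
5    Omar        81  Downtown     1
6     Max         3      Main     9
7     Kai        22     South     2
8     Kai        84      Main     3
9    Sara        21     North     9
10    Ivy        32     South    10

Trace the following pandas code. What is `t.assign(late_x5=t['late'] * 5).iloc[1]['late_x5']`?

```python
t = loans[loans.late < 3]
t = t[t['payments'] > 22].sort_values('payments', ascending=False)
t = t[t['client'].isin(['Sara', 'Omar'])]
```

5

filter rows where late < 3:
  client  payments    branch  late
0    Zoe        70  Downtown     1
2   Sara        96   Airport     2
3    Zoe        12     South     2
4   Omar         4      Main     0
5   Omar        81  Downtown     1
7    Kai        22     South     2
filter rows where payments > 22:
  client  payments    branch  late
0    Zoe        70  Downtown     1
2   Sara        96   Airport     2
5   Omar        81  Downtown     1
sort by payments descending:
  client  payments    branch  late
2   Sara        96   Airport     2
5   Omar        81  Downtown     1
0    Zoe        70  Downtown     1
filter rows where client in ['Sara', 'Omar']:
  client  payments    branch  late
2   Sara        96   Airport     2
5   Omar        81  Downtown     1
add column late_x5 = t['late'] * 5:
  client  payments    branch  late  late_x5
2   Sara        96   Airport     2       10
5   Omar        81  Downtown     1        5
The value at position 1, column 'late_x5' is 5.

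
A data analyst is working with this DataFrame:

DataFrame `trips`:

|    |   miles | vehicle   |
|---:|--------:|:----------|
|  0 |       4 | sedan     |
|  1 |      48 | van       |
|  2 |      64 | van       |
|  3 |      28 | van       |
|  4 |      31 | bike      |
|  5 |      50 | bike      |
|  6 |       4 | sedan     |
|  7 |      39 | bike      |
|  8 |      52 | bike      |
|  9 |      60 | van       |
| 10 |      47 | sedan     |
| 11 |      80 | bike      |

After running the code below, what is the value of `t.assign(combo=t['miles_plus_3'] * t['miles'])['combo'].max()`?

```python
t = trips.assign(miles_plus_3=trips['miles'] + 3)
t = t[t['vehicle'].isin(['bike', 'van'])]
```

6640

add column miles_plus_3 = trips['miles'] + 3:
    miles vehicle  miles_plus_3
0       4   sedan             7
1      48     van            51
2      64     van            67
3      28     van            31
4      31    bike            34
5      50    bike            53
6       4   sedan             7
7      39    bike            42
8      52    bike            55
9      60     van            63
10     47   sedan            50
11     80    bike            83
filter rows where vehicle in ['bike', 'van']:
    miles vehicle  miles_plus_3
1      48     van            51
2      64     van            67
3      28     van            31
4      31    bike            34
5      50    bike            53
7      39    bike            42
8      52    bike            55
9      60     van            63
11     80    bike            83
add column combo = t['miles_plus_3'] * t['miles']:
    miles vehicle  miles_plus_3  combo
1      48     van            51   2448
2      64     van            67   4288
3      28     van            31    868
4      31    bike            34   1054
5      50    bike            53   2650
7      39    bike            42   1638
8      52    bike            55   2860
9      60     van            63   3780
11     80    bike            83   6640
Reading off the max of column 'combo', we get 6640.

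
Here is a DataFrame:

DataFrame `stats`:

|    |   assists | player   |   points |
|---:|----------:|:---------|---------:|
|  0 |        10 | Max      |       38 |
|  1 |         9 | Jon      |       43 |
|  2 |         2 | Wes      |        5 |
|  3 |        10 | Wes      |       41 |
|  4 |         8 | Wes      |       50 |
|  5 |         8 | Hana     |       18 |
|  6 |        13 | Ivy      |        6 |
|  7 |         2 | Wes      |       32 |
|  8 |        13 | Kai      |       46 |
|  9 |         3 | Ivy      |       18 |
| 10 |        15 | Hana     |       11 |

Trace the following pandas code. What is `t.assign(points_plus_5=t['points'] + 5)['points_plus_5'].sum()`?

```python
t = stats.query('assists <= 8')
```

148

filter rows where assists <= 8:
   assists player  points
2        2    Wes       5
4        8    Wes      50
5        8   Hana      18
7        2    Wes      32
9        3    Ivy      18
add column points_plus_5 = t['points'] + 5:
   assists player  points  points_plus_5
2        2    Wes       5             10
4        8    Wes      50             55
5        8   Hana      18             23
7        2    Wes      32             37
9        3    Ivy      18             23
Reading off the sum of column 'points_plus_5', we get 148.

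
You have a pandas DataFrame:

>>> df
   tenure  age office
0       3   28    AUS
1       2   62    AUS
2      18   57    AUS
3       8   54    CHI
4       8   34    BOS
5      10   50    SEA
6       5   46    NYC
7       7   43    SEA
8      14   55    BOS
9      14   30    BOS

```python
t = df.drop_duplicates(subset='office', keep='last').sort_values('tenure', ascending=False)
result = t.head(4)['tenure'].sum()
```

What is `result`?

47

drop duplicate office (keep=last):
   tenure  age office
2      18   57    AUS
3       8   54    CHI
6       5   46    NYC
7       7   43    SEA
9      14   30    BOS
sort by tenure descending:
   tenure  age office
2      18   57    AUS
9      14   30    BOS
3       8   54    CHI
7       7   43    SEA
6       5   46    NYC
take first 4 rows:
   tenure  age office
2      18   57    AUS
9      14   30    BOS
3       8   54    CHI
7       7   43    SEA
The sum of column 'tenure' is 47.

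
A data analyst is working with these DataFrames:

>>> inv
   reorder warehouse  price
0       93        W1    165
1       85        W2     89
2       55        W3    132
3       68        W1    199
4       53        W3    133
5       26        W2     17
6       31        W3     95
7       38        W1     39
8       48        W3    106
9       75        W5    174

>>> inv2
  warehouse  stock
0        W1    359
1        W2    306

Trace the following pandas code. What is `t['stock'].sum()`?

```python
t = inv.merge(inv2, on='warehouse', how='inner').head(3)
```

1024

merge on 'warehouse' (how='inner') → 5 rows:
   reorder warehouse  price  stock
0       93        W1    165    359
1       85        W2     89    306
2       68        W1    199    359
3       26        W2     17    306
4       38        W1     39    359
take first 3 rows:
   reorder warehouse  price  stock
0       93        W1    165    359
1       85        W2     89    306
2       68        W1    199    359
The sum of column 'stock' is 1024.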